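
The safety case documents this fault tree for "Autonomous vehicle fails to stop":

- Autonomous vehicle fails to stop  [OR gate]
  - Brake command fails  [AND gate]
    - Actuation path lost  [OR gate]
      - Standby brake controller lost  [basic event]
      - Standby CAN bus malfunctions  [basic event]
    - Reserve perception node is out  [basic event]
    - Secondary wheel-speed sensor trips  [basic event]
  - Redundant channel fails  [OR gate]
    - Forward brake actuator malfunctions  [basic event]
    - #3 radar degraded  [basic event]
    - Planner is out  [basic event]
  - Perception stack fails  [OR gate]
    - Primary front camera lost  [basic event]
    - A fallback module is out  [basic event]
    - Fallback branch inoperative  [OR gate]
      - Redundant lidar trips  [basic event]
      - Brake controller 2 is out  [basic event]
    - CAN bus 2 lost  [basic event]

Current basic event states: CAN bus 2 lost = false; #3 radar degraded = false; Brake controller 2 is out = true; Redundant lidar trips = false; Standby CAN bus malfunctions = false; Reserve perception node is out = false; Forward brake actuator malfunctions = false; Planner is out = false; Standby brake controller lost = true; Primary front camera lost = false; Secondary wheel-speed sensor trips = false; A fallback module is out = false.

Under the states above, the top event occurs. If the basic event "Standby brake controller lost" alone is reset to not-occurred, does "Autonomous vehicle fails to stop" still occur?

Yes

Counterfactual: set "Standby brake controller lost" to not occurred.
Actuation path lost [OR]: Standby brake controller lost=not, Standby CAN bus malfunctions=not → no input occurs → does not occur.
Brake command fails [AND]: Actuation path lost=not, Reserve perception node is out=not, Secondary wheel-speed sensor trips=not → not all inputs occur → does not occur.
Redundant channel fails [OR]: Forward brake actuator malfunctions=not, #3 radar degraded=not, Planner is out=not → no input occurs → does not occur.
Fallback branch inoperative [OR]: Redundant lidar trips=not, Brake controller 2 is out=occurs → at least one input occurs → occurs.
Perception stack fails [OR]: Primary front camera lost=not, A fallback module is out=not, Fallback branch inoperative=occurs, CAN bus 2 lost=not → at least one input occurs → occurs.
Autonomous vehicle fails to stop [OR]: Brake command fails=not, Redundant channel fails=not, Perception stack fails=occurs → at least one input occurs → occurs.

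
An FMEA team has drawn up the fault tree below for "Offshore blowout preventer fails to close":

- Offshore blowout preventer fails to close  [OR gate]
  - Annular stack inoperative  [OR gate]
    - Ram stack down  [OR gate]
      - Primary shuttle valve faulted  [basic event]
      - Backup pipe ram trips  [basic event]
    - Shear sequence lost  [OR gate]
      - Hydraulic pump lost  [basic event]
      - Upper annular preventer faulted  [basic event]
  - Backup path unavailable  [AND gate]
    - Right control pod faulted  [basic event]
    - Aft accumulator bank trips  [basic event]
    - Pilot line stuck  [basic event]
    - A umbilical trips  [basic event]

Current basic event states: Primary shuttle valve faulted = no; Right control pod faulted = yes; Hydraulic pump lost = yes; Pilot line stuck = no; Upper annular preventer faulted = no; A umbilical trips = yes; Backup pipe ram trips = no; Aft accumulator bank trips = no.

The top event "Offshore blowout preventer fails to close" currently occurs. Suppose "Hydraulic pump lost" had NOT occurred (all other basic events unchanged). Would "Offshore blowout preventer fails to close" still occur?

Counterfactual: set "Hydraulic pump lost" to not occurred.
Ram stack down [OR]: Primary shuttle valve faulted=not, Backup pipe ram trips=not → no input occurs → does not occur.
Shear sequence lost [OR]: Hydraulic pump lost=not, Upper annular preventer faulted=not → no input occurs → does not occur.
Annular stack inoperative [OR]: Ram stack down=not, Shear sequence lost=not → no input occurs → does not occur.
Backup path unavailable [AND]: Right control pod faulted=occurs, Aft accumulator bank trips=not, Pilot line stuck=not, A umbilical trips=occurs → not all inputs occur → does not occur.
Offshore blowout preventer fails to close [OR]: Annular stack inoperative=not, Backup path unavailable=not → no input occurs → does not occur.

No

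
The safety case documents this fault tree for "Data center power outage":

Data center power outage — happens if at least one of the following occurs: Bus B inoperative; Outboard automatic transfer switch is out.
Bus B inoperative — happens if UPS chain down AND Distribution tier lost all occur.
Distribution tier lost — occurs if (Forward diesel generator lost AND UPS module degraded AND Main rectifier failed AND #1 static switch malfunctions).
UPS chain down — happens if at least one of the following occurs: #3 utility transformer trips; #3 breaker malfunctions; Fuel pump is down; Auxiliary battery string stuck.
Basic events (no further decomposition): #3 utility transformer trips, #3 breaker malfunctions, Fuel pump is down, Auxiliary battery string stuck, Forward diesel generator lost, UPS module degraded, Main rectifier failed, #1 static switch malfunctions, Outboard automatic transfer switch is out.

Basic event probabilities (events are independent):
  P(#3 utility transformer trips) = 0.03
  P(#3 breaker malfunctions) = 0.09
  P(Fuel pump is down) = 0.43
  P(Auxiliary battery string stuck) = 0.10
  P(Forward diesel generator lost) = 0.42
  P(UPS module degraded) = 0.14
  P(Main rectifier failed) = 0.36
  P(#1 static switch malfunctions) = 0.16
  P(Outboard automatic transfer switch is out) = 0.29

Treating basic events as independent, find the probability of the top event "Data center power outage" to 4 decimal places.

P(UPS chain down) [OR] = 1 − (1−0.03) × (1−0.09) × (1−0.43) × (1−0.10) = 0.547175
P(Distribution tier lost) [AND] = 0.42 × 0.14 × 0.36 × 0.16 = 0.003387
P(Bus B inoperative) [AND] = 0.547175 × 0.003387 = 0.001853
P(Data center power outage) [OR] = 1 − (1−0.001853) × (1−0.29) = 0.291316
Rounded to 4 decimal places: P(Data center power outage) ≈ 0.2913.

0.2913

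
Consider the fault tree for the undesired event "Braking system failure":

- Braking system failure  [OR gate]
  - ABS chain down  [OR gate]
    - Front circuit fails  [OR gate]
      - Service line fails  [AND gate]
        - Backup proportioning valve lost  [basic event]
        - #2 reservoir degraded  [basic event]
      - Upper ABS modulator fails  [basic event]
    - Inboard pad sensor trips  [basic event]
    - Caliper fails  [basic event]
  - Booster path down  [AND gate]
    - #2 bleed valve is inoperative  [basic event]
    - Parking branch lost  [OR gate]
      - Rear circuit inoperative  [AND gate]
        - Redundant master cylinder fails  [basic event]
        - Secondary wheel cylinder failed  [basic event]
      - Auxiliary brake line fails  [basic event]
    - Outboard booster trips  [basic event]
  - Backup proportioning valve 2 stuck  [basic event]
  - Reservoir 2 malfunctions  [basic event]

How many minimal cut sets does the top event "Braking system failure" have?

8

Service line fails [AND]: one cut set from each child combined → 1 × 1 = 1 cut set(s).
Front circuit fails [OR]: union of children's cut sets → 2 cut set(s).
ABS chain down [OR]: union of children's cut sets → 4 cut set(s).
Rear circuit inoperative [AND]: one cut set from each child combined → 1 × 1 = 1 cut set(s).
Parking branch lost [OR]: union of children's cut sets → 2 cut set(s).
Booster path down [AND]: one cut set from each child combined → 1 × 2 × 1 = 2 cut set(s).
Braking system failure [OR]: union of children's cut sets → 8 cut set(s).
Minimal cut sets: {#2 reservoir degraded, Backup proportioning valve lost}; {Upper ABS modulator fails}; {Inboard pad sensor trips}; {Caliper fails}; {#2 bleed valve is inoperative, Outboard booster trips, Redundant master cylinder fails, Secondary wheel cylinder failed}; {#2 bleed valve is inoperative, Auxiliary brake line fails, Outboard booster trips}; {Backup proportioning valve 2 stuck}; {Reservoir 2 malfunctions}.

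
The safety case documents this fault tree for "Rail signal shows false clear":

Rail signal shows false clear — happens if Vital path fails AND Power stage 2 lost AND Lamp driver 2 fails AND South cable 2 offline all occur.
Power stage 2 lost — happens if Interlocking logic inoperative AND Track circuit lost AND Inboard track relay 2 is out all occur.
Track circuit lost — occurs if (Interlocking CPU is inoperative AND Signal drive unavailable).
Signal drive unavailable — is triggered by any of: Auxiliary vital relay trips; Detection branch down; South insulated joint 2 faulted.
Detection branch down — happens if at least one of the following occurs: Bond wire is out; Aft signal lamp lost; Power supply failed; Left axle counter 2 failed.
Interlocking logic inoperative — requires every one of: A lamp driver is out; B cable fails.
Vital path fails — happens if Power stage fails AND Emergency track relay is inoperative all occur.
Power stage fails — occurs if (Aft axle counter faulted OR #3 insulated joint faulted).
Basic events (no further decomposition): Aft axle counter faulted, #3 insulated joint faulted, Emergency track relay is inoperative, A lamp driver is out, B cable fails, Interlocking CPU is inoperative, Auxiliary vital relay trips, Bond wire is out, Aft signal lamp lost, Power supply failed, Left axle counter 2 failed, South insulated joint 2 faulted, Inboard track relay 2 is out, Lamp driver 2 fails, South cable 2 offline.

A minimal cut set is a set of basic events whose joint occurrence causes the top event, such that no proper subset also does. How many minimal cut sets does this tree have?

12

Power stage fails [OR]: union of children's cut sets → 2 cut set(s).
Vital path fails [AND]: one cut set from each child combined → 2 × 1 = 2 cut set(s).
Interlocking logic inoperative [AND]: one cut set from each child combined → 1 × 1 = 1 cut set(s).
Detection branch down [OR]: union of children's cut sets → 4 cut set(s).
Signal drive unavailable [OR]: union of children's cut sets → 6 cut set(s).
Track circuit lost [AND]: one cut set from each child combined → 1 × 6 = 6 cut set(s).
Power stage 2 lost [AND]: one cut set from each child combined → 1 × 6 × 1 = 6 cut set(s).
Rail signal shows false clear [AND]: one cut set from each child combined → 2 × 6 × 1 × 1 = 12 cut set(s).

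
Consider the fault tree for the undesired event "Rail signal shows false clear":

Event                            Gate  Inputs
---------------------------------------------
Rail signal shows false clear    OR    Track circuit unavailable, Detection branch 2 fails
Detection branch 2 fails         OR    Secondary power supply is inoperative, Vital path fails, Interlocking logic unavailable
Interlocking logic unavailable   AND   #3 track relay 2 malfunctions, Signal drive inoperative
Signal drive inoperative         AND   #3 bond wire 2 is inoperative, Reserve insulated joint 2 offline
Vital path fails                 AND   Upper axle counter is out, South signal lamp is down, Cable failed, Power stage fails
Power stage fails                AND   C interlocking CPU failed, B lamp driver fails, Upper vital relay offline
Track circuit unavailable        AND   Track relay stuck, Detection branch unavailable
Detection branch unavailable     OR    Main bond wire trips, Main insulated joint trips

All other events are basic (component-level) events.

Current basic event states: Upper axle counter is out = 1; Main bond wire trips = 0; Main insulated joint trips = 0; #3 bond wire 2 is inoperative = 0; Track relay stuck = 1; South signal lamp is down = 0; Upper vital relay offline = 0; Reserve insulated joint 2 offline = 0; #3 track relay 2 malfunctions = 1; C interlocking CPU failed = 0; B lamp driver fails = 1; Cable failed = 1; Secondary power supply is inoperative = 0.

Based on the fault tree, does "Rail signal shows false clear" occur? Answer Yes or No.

Detection branch unavailable [OR]: Main bond wire trips=not, Main insulated joint trips=not → no input occurs → does not occur.
Track circuit unavailable [AND]: Track relay stuck=occurs, Detection branch unavailable=not → not all inputs occur → does not occur.
Power stage fails [AND]: C interlocking CPU failed=not, B lamp driver fails=occurs, Upper vital relay offline=not → not all inputs occur → does not occur.
Vital path fails [AND]: Upper axle counter is out=occurs, South signal lamp is down=not, Cable failed=occurs, Power stage fails=not → not all inputs occur → does not occur.
Signal drive inoperative [AND]: #3 bond wire 2 is inoperative=not, Reserve insulated joint 2 offline=not → not all inputs occur → does not occur.
Interlocking logic unavailable [AND]: #3 track relay 2 malfunctions=occurs, Signal drive inoperative=not → not all inputs occur → does not occur.
Detection branch 2 fails [OR]: Secondary power supply is inoperative=not, Vital path fails=not, Interlocking logic unavailable=not → no input occurs → does not occur.
Rail signal shows false clear [OR]: Track circuit unavailable=not, Detection branch 2 fails=not → no input occurs → does not occur.

No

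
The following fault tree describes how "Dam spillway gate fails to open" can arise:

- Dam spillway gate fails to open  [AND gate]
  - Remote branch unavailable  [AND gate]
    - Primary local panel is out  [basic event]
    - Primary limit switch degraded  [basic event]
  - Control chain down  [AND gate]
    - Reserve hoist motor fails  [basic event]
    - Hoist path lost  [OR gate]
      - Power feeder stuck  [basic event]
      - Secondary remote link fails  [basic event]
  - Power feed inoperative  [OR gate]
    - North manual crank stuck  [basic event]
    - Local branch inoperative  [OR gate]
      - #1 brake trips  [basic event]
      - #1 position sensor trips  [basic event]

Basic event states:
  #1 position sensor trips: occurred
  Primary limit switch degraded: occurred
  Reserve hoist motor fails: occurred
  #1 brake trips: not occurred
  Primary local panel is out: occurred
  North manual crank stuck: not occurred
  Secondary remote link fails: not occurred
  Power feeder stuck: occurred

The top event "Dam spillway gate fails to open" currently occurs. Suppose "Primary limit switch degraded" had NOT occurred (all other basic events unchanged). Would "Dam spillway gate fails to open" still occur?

Counterfactual: set "Primary limit switch degraded" to not occurred.
Remote branch unavailable [AND]: Primary local panel is out=occurs, Primary limit switch degraded=not → not all inputs occur → does not occur.
Hoist path lost [OR]: Power feeder stuck=occurs, Secondary remote link fails=not → at least one input occurs → occurs.
Control chain down [AND]: Reserve hoist motor fails=occurs, Hoist path lost=occurs → all inputs occur → occurs.
Local branch inoperative [OR]: #1 brake trips=not, #1 position sensor trips=occurs → at least one input occurs → occurs.
Power feed inoperative [OR]: North manual crank stuck=not, Local branch inoperative=occurs → at least one input occurs → occurs.
Dam spillway gate fails to open [AND]: Remote branch unavailable=not, Control chain down=occurs, Power feed inoperative=occurs → not all inputs occur → does not occur.

No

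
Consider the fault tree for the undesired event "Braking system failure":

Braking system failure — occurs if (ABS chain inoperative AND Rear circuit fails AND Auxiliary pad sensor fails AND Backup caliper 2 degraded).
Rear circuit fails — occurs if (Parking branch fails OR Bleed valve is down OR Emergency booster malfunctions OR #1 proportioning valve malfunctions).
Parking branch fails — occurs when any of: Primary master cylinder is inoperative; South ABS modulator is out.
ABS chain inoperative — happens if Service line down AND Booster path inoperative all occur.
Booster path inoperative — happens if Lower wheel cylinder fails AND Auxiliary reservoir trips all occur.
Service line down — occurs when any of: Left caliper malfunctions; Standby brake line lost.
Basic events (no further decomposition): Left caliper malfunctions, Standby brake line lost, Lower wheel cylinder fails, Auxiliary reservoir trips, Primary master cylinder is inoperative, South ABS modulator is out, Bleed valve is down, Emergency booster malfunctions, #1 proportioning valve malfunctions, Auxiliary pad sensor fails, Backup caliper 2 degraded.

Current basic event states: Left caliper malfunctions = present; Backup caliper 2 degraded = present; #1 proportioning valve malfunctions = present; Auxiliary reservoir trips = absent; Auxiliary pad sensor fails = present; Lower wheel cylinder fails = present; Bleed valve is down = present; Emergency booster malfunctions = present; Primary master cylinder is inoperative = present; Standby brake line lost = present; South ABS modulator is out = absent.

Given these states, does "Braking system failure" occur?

No

Service line down [OR]: Left caliper malfunctions=occurs, Standby brake line lost=occurs → at least one input occurs → occurs.
Booster path inoperative [AND]: Lower wheel cylinder fails=occurs, Auxiliary reservoir trips=not → not all inputs occur → does not occur.
ABS chain inoperative [AND]: Service line down=occurs, Booster path inoperative=not → not all inputs occur → does not occur.
Parking branch fails [OR]: Primary master cylinder is inoperative=occurs, South ABS modulator is out=not → at least one input occurs → occurs.
Rear circuit fails [OR]: Parking branch fails=occurs, Bleed valve is down=occurs, Emergency booster malfunctions=occurs, #1 proportioning valve malfunctions=occurs → at least one input occurs → occurs.
Braking system failure [AND]: ABS chain inoperative=not, Rear circuit fails=occurs, Auxiliary pad sensor fails=occurs, Backup caliper 2 degraded=occurs → not all inputs occur → does not occur.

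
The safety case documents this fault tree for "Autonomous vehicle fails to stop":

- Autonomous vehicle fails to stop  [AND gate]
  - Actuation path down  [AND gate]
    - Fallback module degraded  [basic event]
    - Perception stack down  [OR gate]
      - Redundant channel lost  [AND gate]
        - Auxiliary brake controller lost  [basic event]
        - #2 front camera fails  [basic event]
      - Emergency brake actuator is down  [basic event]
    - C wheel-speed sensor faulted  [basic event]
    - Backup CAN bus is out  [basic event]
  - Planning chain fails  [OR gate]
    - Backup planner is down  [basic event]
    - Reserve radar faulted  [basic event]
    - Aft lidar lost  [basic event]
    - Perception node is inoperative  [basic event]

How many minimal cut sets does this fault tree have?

8

Redundant channel lost [AND]: one cut set from each child combined → 1 × 1 = 1 cut set(s).
Perception stack down [OR]: union of children's cut sets → 2 cut set(s).
Actuation path down [AND]: one cut set from each child combined → 1 × 2 × 1 × 1 = 2 cut set(s).
Planning chain fails [OR]: union of children's cut sets → 4 cut set(s).
Autonomous vehicle fails to stop [AND]: one cut set from each child combined → 2 × 4 = 8 cut set(s).
Minimal cut sets: {#2 front camera fails, Auxiliary brake controller lost, Backup CAN bus is out, Backup planner is down, C wheel-speed sensor faulted, Fallback module degraded}; {#2 front camera fails, Auxiliary brake controller lost, Backup CAN bus is out, C wheel-speed sensor faulted, Fallback module degraded, Reserve radar faulted}; {#2 front camera fails, Aft lidar lost, Auxiliary brake controller lost, Backup CAN bus is out, C wheel-speed sensor faulted, Fallback module degraded}; {#2 front camera fails, Auxiliary brake controller lost, Backup CAN bus is out, C wheel-speed sensor faulted, Fallback module degraded, Perception node is inoperative}; {Backup CAN bus is out, Backup planner is down, C wheel-speed sensor faulted, Emergency brake actuator is down, Fallback module degraded}; {Backup CAN bus is out, C wheel-speed sensor faulted, Emergency brake actuator is down, Fallback module degraded, Reserve radar faulted}; {Aft lidar lost, Backup CAN bus is out, C wheel-speed sensor faulted, Emergency brake actuator is down, Fallback module degraded}; {Backup CAN bus is out, C wheel-speed sensor faulted, Emergency brake actuator is down, Fallback module degraded, Perception node is inoperative}.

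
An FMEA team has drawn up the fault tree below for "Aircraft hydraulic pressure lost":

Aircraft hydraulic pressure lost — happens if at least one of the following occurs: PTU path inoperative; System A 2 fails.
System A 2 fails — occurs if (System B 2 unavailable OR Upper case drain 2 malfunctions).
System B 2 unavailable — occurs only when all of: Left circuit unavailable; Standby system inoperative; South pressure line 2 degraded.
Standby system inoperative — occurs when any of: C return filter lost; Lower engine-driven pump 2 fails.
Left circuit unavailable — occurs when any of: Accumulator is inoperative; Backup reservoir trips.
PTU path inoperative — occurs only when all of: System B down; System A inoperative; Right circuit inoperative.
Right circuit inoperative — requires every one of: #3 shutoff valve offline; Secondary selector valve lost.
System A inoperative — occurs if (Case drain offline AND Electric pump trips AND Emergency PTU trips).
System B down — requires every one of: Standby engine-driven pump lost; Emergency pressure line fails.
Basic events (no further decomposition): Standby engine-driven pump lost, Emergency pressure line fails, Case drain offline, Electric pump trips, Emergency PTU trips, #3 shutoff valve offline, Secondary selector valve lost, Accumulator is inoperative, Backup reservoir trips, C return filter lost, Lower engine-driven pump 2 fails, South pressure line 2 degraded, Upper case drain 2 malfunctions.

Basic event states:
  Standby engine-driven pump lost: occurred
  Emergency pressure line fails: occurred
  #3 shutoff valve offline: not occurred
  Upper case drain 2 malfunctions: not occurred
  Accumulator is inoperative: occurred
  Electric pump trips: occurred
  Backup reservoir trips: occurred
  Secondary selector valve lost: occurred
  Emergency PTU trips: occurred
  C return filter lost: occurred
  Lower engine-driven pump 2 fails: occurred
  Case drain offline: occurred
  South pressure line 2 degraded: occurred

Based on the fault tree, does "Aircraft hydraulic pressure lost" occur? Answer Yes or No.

Yes

System B down [AND]: Standby engine-driven pump lost=occurs, Emergency pressure line fails=occurs → all inputs occur → occurs.
System A inoperative [AND]: Case drain offline=occurs, Electric pump trips=occurs, Emergency PTU trips=occurs → all inputs occur → occurs.
Right circuit inoperative [AND]: #3 shutoff valve offline=not, Secondary selector valve lost=occurs → not all inputs occur → does not occur.
PTU path inoperative [AND]: System B down=occurs, System A inoperative=occurs, Right circuit inoperative=not → not all inputs occur → does not occur.
Left circuit unavailable [OR]: Accumulator is inoperative=occurs, Backup reservoir trips=occurs → at least one input occurs → occurs.
Standby system inoperative [OR]: C return filter lost=occurs, Lower engine-driven pump 2 fails=occurs → at least one input occurs → occurs.
System B 2 unavailable [AND]: Left circuit unavailable=occurs, Standby system inoperative=occurs, South pressure line 2 degraded=occurs → all inputs occur → occurs.
System A 2 fails [OR]: System B 2 unavailable=occurs, Upper case drain 2 malfunctions=not → at least one input occurs → occurs.
Aircraft hydraulic pressure lost [OR]: PTU path inoperative=not, System A 2 fails=occurs → at least one input occurs → occurs.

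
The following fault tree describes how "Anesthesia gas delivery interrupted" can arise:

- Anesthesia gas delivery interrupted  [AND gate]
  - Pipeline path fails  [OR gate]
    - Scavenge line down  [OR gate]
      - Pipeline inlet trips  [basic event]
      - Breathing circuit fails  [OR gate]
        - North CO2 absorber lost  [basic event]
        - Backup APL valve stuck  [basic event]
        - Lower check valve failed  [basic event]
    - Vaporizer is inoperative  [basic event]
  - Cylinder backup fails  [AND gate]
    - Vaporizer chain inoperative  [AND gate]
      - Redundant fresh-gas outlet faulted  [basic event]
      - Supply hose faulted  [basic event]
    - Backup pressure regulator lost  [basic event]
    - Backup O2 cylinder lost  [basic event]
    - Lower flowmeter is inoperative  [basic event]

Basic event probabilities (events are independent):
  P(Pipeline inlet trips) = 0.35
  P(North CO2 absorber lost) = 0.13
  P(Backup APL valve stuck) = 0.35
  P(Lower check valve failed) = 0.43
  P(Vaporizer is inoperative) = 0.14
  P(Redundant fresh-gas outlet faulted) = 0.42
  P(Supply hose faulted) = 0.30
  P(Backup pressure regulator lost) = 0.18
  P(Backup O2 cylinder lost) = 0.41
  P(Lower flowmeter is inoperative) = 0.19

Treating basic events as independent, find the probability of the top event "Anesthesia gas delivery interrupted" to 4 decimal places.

0.0014

P(Breathing circuit fails) [OR] = 1 − (1−0.13) × (1−0.35) × (1−0.43) = 0.677665
P(Scavenge line down) [OR] = 1 − (1−0.35) × (1−0.677665) = 0.790482
P(Pipeline path fails) [OR] = 1 − (1−0.790482) × (1−0.14) = 0.819815
P(Vaporizer chain inoperative) [AND] = 0.42 × 0.30 = 0.126000
P(Cylinder backup fails) [AND] = 0.126000 × 0.18 × 0.41 × 0.19 = 0.001767
P(Anesthesia gas delivery interrupted) [AND] = 0.819815 × 0.001767 = 0.001449
Rounded to 4 decimal places: P(Anesthesia gas delivery interrupted) ≈ 0.0014.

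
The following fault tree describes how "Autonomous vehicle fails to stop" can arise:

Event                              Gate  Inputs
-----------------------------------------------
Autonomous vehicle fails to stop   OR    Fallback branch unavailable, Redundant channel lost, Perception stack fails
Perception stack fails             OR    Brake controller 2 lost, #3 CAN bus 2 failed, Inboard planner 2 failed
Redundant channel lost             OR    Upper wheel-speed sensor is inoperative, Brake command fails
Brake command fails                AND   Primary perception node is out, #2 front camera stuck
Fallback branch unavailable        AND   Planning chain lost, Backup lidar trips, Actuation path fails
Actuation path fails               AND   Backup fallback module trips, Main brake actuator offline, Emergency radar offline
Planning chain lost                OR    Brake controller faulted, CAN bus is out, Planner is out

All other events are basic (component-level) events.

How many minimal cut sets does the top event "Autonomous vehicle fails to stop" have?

8

Planning chain lost [OR]: union of children's cut sets → 3 cut set(s).
Actuation path fails [AND]: one cut set from each child combined → 1 × 1 × 1 = 1 cut set(s).
Fallback branch unavailable [AND]: one cut set from each child combined → 3 × 1 × 1 = 3 cut set(s).
Brake command fails [AND]: one cut set from each child combined → 1 × 1 = 1 cut set(s).
Redundant channel lost [OR]: union of children's cut sets → 2 cut set(s).
Perception stack fails [OR]: union of children's cut sets → 3 cut set(s).
Autonomous vehicle fails to stop [OR]: union of children's cut sets → 8 cut set(s).
Minimal cut sets: {Backup fallback module trips, Backup lidar trips, Brake controller faulted, Emergency radar offline, Main brake actuator offline}; {Backup fallback module trips, Backup lidar trips, CAN bus is out, Emergency radar offline, Main brake actuator offline}; {Backup fallback module trips, Backup lidar trips, Emergency radar offline, Main brake actuator offline, Planner is out}; {Upper wheel-speed sensor is inoperative}; {#2 front camera stuck, Primary perception node is out}; {Brake controller 2 lost}; {#3 CAN bus 2 failed}; {Inboard planner 2 failed}.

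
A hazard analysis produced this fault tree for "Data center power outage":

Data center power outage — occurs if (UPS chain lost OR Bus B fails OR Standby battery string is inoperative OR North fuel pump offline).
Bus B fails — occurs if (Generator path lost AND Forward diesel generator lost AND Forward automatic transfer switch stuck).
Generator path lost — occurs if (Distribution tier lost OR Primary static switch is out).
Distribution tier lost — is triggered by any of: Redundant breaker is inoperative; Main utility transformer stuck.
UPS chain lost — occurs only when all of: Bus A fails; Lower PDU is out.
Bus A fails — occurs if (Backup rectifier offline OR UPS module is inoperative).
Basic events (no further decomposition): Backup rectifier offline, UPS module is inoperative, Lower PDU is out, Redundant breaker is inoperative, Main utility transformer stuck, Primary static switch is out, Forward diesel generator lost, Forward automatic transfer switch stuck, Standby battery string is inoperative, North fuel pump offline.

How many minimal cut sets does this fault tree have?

Bus A fails [OR]: union of children's cut sets → 2 cut set(s).
UPS chain lost [AND]: one cut set from each child combined → 2 × 1 = 2 cut set(s).
Distribution tier lost [OR]: union of children's cut sets → 2 cut set(s).
Generator path lost [OR]: union of children's cut sets → 3 cut set(s).
Bus B fails [AND]: one cut set from each child combined → 3 × 1 × 1 = 3 cut set(s).
Data center power outage [OR]: union of children's cut sets → 7 cut set(s).
Minimal cut sets: {Backup rectifier offline, Lower PDU is out}; {Lower PDU is out, UPS module is inoperative}; {Forward automatic transfer switch stuck, Forward diesel generator lost, Redundant breaker is inoperative}; {Forward automatic transfer switch stuck, Forward diesel generator lost, Main utility transformer stuck}; {Forward automatic transfer switch stuck, Forward diesel generator lost, Primary static switch is out}; {Standby battery string is inoperative}; {North fuel pump offline}.

7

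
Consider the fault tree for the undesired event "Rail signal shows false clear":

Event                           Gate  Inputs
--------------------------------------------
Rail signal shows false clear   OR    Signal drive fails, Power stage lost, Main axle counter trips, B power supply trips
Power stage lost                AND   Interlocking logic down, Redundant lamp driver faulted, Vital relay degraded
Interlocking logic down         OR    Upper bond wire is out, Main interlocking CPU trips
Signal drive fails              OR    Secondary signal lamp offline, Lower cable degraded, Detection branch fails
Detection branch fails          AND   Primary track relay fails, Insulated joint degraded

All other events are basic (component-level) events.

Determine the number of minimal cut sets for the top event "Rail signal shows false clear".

Detection branch fails [AND]: one cut set from each child combined → 1 × 1 = 1 cut set(s).
Signal drive fails [OR]: union of children's cut sets → 3 cut set(s).
Interlocking logic down [OR]: union of children's cut sets → 2 cut set(s).
Power stage lost [AND]: one cut set from each child combined → 2 × 1 × 1 = 2 cut set(s).
Rail signal shows false clear [OR]: union of children's cut sets → 7 cut set(s).
Minimal cut sets: {Secondary signal lamp offline}; {Lower cable degraded}; {Insulated joint degraded, Primary track relay fails}; {Redundant lamp driver faulted, Upper bond wire is out, Vital relay degraded}; {Main interlocking CPU trips, Redundant lamp driver faulted, Vital relay degraded}; {Main axle counter trips}; {B power supply trips}.

7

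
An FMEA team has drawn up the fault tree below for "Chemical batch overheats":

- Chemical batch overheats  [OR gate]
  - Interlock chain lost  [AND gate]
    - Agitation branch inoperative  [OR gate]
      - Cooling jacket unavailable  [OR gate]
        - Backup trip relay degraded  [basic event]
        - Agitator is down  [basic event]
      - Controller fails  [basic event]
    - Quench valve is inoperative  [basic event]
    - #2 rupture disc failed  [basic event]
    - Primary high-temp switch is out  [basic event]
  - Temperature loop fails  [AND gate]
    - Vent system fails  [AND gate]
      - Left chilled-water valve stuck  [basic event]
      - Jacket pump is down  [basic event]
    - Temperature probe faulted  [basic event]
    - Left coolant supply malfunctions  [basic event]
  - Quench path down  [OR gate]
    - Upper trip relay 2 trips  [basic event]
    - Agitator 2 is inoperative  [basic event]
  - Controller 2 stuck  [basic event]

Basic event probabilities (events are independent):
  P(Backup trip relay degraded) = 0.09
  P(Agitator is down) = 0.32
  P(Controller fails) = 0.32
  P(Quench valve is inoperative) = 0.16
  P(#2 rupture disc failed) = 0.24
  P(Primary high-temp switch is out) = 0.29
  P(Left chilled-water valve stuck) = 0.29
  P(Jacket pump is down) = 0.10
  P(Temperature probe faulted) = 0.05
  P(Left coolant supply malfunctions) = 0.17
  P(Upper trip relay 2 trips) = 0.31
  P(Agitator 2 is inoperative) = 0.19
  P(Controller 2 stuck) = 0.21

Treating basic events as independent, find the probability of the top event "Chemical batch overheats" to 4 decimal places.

0.5614

P(Cooling jacket unavailable) [OR] = 1 − (1−0.09) × (1−0.32) = 0.381200
P(Agitation branch inoperative) [OR] = 1 − (1−0.381200) × (1−0.32) = 0.579216
P(Interlock chain lost) [AND] = 0.579216 × 0.16 × 0.24 × 0.29 = 0.006450
P(Vent system fails) [AND] = 0.29 × 0.10 = 0.029000
P(Temperature loop fails) [AND] = 0.029000 × 0.05 × 0.17 = 0.000247
P(Quench path down) [OR] = 1 − (1−0.31) × (1−0.19) = 0.441100
P(Chemical batch overheats) [OR] = 1 − (1−0.006450) × (1−0.000247) × (1−0.441100) × (1−0.21) = 0.561425
Rounded to 4 decimal places: P(Chemical batch overheats) ≈ 0.5614.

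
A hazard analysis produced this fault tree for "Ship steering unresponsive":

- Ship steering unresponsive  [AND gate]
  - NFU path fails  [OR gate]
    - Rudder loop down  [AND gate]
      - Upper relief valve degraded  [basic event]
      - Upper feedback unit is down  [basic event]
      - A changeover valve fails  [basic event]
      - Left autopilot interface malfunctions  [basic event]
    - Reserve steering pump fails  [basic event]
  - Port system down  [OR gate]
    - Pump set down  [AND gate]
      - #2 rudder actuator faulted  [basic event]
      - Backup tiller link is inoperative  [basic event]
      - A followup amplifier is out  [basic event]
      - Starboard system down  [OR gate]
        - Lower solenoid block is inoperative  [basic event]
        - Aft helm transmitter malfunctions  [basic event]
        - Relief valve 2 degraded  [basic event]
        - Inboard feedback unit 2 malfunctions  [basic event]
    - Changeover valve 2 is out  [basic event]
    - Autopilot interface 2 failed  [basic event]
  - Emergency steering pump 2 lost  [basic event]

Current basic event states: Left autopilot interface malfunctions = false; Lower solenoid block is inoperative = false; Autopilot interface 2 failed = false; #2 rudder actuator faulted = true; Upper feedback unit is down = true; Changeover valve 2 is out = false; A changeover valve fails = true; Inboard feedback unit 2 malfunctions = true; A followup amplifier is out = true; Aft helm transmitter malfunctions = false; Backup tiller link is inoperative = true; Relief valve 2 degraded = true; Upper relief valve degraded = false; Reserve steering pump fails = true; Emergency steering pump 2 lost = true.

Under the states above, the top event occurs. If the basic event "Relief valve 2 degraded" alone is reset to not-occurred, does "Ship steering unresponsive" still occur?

Counterfactual: set "Relief valve 2 degraded" to not occurred.
Rudder loop down [AND]: Upper relief valve degraded=not, Upper feedback unit is down=occurs, A changeover valve fails=occurs, Left autopilot interface malfunctions=not → not all inputs occur → does not occur.
NFU path fails [OR]: Rudder loop down=not, Reserve steering pump fails=occurs → at least one input occurs → occurs.
Starboard system down [OR]: Lower solenoid block is inoperative=not, Aft helm transmitter malfunctions=not, Relief valve 2 degraded=not, Inboard feedback unit 2 malfunctions=occurs → at least one input occurs → occurs.
Pump set down [AND]: #2 rudder actuator faulted=occurs, Backup tiller link is inoperative=occurs, A followup amplifier is out=occurs, Starboard system down=occurs → all inputs occur → occurs.
Port system down [OR]: Pump set down=occurs, Changeover valve 2 is out=not, Autopilot interface 2 failed=not → at least one input occurs → occurs.
Ship steering unresponsive [AND]: NFU path fails=occurs, Port system down=occurs, Emergency steering pump 2 lost=occurs → all inputs occur → occurs.

Yes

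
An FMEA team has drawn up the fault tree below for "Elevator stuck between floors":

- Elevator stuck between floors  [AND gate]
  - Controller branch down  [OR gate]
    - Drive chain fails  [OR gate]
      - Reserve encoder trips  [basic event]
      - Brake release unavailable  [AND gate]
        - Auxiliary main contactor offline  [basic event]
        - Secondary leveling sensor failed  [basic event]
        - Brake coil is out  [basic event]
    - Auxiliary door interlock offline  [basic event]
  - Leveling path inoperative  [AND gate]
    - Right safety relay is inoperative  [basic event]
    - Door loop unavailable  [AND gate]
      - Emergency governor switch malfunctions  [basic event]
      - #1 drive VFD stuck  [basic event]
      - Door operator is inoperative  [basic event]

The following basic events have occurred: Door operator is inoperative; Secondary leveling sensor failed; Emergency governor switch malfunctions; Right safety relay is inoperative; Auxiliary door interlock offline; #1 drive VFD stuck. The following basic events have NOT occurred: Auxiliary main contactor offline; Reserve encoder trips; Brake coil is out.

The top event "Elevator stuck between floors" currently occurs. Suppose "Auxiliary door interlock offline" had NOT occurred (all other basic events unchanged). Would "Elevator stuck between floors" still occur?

No

Counterfactual: set "Auxiliary door interlock offline" to not occurred.
Brake release unavailable [AND]: Auxiliary main contactor offline=not, Secondary leveling sensor failed=occurs, Brake coil is out=not → not all inputs occur → does not occur.
Drive chain fails [OR]: Reserve encoder trips=not, Brake release unavailable=not → no input occurs → does not occur.
Controller branch down [OR]: Drive chain fails=not, Auxiliary door interlock offline=not → no input occurs → does not occur.
Door loop unavailable [AND]: Emergency governor switch malfunctions=occurs, #1 drive VFD stuck=occurs, Door operator is inoperative=occurs → all inputs occur → occurs.
Leveling path inoperative [AND]: Right safety relay is inoperative=occurs, Door loop unavailable=occurs → all inputs occur → occurs.
Elevator stuck between floors [AND]: Controller branch down=not, Leveling path inoperative=occurs → not all inputs occur → does not occur.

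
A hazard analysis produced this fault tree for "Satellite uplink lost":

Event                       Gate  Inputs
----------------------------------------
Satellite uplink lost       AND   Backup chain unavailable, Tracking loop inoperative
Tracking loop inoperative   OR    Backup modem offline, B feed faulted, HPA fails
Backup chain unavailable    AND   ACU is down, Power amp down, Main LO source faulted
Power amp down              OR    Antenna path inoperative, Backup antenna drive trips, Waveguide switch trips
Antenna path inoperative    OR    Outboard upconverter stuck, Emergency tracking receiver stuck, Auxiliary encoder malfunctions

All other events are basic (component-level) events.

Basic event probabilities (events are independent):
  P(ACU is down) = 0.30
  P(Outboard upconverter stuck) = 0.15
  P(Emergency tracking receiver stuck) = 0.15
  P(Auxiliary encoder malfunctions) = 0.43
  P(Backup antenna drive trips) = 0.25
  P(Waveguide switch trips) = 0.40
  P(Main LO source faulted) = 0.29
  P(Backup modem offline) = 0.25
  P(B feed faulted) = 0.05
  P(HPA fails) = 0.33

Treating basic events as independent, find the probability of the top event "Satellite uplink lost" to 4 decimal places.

P(Antenna path inoperative) [OR] = 1 − (1−0.15) × (1−0.15) × (1−0.43) = 0.588175
P(Power amp down) [OR] = 1 − (1−0.588175) × (1−0.25) × (1−0.40) = 0.814679
P(Backup chain unavailable) [AND] = 0.30 × 0.814679 × 0.29 = 0.070877
P(Tracking loop inoperative) [OR] = 1 − (1−0.25) × (1−0.05) × (1−0.33) = 0.522625
P(Satellite uplink lost) [AND] = 0.070877 × 0.522625 = 0.037042
Rounded to 4 decimal places: P(Satellite uplink lost) ≈ 0.0370.

0.0370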